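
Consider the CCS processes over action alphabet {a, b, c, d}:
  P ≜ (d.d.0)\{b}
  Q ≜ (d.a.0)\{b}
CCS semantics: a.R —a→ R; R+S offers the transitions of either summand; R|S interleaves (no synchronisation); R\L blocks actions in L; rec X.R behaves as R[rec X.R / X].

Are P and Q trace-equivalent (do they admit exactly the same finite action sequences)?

NO — witness ⟨dd⟩

LTS(P): 3 reachable states
  u0 = (d.d.0)\{b} :: ··d··> u1
  u1 = (d.0)\{b} :: ··d··> u2
  u2 = 0\{b} :: ·
LTS(Q): 3 reachable states
  v0 = (d.a.0)\{b} :: ··d··> v1
  v1 = (a.0)\{b} :: ··a··> v2
  v2 = 0\{b} :: ·
Executing dd from P (initial set {u0}):
  after d @ step 1: {u1}
  after d @ step 2: {u2}
  — P admits the full trace.
Executing dd from Q (initial set {v0}):
  after d @ step 1: {v1}
  after d @ step 2: ∅ (Q stuck)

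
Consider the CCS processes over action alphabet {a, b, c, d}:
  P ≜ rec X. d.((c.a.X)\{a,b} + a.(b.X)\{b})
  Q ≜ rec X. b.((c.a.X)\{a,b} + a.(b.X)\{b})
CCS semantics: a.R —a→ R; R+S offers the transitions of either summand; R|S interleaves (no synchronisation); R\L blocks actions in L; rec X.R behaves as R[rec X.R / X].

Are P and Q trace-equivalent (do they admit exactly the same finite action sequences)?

Reachable graph of P (4 states):
  p0 = rec X. d.((c.a.X)\{a,b} + a.(b.X)\{b}) has moves --d--▸ p1
  p1 = (c.a.(rec X. d.((c.a.X)\{a,b} + a.(b.X)\{b})))\{a,b} + a.(b.(rec X. d.((c.a.X)\{a,b} + a.(b.X)\{b})))\{b} has moves --a--▸ p2, --c--▸ p3
  p2 = (b.(rec X. d.((c.a.X)\{a,b} + a.(b.X)\{b})))\{b} has moves ·
  p3 = (a.(rec X. d.((c.a.X)\{a,b} + a.(b.X)\{b})))\{a,b} has moves ·
Reachable graph of Q (4 states):
  q0 = rec X. b.((c.a.X)\{a,b} + a.(b.X)\{b}) has moves --b--▸ q1
  q1 = (c.a.(rec X. b.((c.a.X)\{a,b} + a.(b.X)\{b})))\{a,b} + a.(b.(rec X. b.((c.a.X)\{a,b} + a.(b.X)\{b})))\{b} has moves --a--▸ q2, --c--▸ q3
  q2 = (b.(rec X. b.((c.a.X)\{a,b} + a.(b.X)\{b})))\{b} has moves ·
  q3 = (a.(rec X. b.((c.a.X)\{a,b} + a.(b.X)\{b})))\{a,b} has moves ·
Run σ = ⟨d⟩ on P: start {p0}
  after d @ step 1: {p1}
  — P admits the full trace.
Run σ = ⟨d⟩ on Q: start {q0}
  after d @ step 1: ∅ (Q stuck)

NO — witness ⟨d⟩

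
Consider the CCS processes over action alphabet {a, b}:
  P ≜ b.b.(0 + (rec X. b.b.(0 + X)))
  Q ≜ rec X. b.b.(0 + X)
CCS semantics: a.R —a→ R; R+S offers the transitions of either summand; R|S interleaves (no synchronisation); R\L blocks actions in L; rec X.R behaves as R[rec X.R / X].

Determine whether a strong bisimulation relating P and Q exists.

bisimilar

LTS(P): 3 reachable states
  m0 = b.b.(0 + (rec X. b.b.(0 + X))) :: =b=> m1
  m1 = b.(0 + (rec X. b.b.(0 + X))) :: =b=> m2
  m2 = 0 + (rec X. b.b.(0 + X)) :: =b=> m1
LTS(Q): 3 reachable states
  n0 = rec X. b.b.(0 + X) :: =b=> n1
  n1 = b.(0 + (rec X. b.b.(0 + X))) :: =b=> n2
  n2 = 0 + (rec X. b.b.(0 + X)) :: =b=> n1
Coarsest stable partition (strong bisimilarity classes):
  B0 = {m0, m1, m2, n0, n1, n2}
m0 ∈ B0, n0 ∈ B0 → same block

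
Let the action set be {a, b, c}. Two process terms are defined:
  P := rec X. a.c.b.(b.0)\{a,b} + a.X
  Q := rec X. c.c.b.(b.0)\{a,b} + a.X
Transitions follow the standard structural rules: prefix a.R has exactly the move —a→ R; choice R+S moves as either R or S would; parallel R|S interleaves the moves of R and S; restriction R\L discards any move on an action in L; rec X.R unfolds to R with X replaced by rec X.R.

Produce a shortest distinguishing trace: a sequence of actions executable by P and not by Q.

acb

P's transition system — 4 states:
  p0 = rec X. a.c.b.(b.0)\{a,b} + a.X | ··a··> p0, ··a··> p1
  p1 = c.b.(b.0)\{a,b} | ··c··> p2
  p2 = b.(b.0)\{a,b} | ··b··> p3
  p3 = (b.0)\{a,b} | stopped
Q's transition system — 4 states:
  q0 = rec X. c.c.b.(b.0)\{a,b} + a.X | ··a··> q0, ··c··> q1
  q1 = c.b.(b.0)\{a,b} | ··c··> q2
  q2 = b.(b.0)\{a,b} | ··b··> q3
  q3 = (b.0)\{a,b} | stopped
Trace ⟨acb⟩ through P, begin at {p0}:
  step 1 (a): {p0, p1}
  step 2 (c): {p2}
  step 3 (b): {p3}
  — P admits the full trace.
Trace ⟨acb⟩ through Q, begin at {q0}:
  step 1 (a): {q0}
  step 2 (c): {q1}
  step 3 (b): ∅ (Q stuck)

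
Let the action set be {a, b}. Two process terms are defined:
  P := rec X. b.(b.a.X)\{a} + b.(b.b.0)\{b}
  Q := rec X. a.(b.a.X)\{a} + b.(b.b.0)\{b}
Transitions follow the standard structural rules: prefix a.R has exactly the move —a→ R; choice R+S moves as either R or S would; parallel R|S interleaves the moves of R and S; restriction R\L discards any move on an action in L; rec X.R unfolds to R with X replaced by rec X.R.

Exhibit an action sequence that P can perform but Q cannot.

LTS(P): 4 reachable states
  s0 = rec X. b.(b.a.X)\{a} + b.(b.b.0)\{b} | —b→ s1, —b→ s2
  s1 = (b.a.(rec X. b.(b.a.X)\{a} + b.(b.b.0)\{b}))\{a} | —b→ s3
  s2 = (b.b.0)\{b} | ·
  s3 = (a.(rec X. b.(b.a.X)\{a} + b.(b.b.0)\{b}))\{a} | ·
LTS(Q): 4 reachable states
  t0 = rec X. a.(b.a.X)\{a} + b.(b.b.0)\{b} | —a→ t1, —b→ t2
  t1 = (b.a.(rec X. a.(b.a.X)\{a} + b.(b.b.0)\{b}))\{a} | —b→ t3
  t2 = (b.b.0)\{b} | ·
  t3 = (a.(rec X. a.(b.a.X)\{a} + b.(b.b.0)\{b}))\{a} | ·
Run σ = ⟨bb⟩ on P: start {s0}
  [1] b ⇒ {s1, s2}
  [2] b ⇒ {s3}
  P completes σ.
Run σ = ⟨bb⟩ on Q: start {t0}
  [1] b ⇒ {t2}
  [2] b ⇒ no successor for Q

bb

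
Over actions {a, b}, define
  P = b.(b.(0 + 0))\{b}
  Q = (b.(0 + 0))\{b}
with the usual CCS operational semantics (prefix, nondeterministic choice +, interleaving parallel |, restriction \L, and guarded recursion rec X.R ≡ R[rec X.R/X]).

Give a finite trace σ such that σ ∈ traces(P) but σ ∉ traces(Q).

b

P's transition system — 2 states:
  p0 = b.(b.(0 + 0))\{b} | -b-> p1
  p1 = (b.(0 + 0))\{b} | stopped
Q's transition system — 1 states:
  q0 = (b.(0 + 0))\{b} | stopped
Trace ⟨b⟩ through P, begin at {p0}:
  after b @ step 1: {p1}
  P completes σ.
Trace ⟨b⟩ through Q, begin at {q0}:
  after b @ step 1: ∅ (Q stuck)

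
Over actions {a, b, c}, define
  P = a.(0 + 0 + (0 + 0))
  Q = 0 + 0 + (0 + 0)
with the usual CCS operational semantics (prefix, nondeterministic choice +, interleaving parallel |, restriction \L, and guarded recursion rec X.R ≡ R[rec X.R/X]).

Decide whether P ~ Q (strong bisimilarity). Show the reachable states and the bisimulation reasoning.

P ≁ Q

LTS(P): 2 reachable states
  s0 = a.(0 + 0 + (0 + 0)) :: =a=> s1
  s1 = 0 + 0 + (0 + 0) :: ·
LTS(Q): 1 reachable states
  t0 = 0 + 0 + (0 + 0) :: ·
Partition-refinement fixed point:
  B0 = {s0}
  B1 = {s1, t0}
s0 ∈ B0, t0 ∈ B1 → different blocks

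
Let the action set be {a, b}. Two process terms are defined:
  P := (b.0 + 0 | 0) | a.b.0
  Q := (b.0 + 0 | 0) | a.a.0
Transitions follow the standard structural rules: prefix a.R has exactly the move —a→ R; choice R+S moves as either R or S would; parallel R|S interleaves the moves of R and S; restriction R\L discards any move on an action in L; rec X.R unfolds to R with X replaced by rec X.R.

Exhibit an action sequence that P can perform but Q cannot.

abb

Reachable graph of P (6 states):
  u0 = (b.0 + 0 | 0) | a.b.0 ⊢ ··a··> u1, ··b··> u2
  u1 = (b.0 + 0 | 0) | b.0 ⊢ ··b··> u3, ··b··> u4
  u2 = 0 | a.b.0 ⊢ ··a··> u4
  u3 = (b.0 + 0 | 0) | 0 ⊢ ··b··> u5
  u4 = 0 | b.0 ⊢ ··b··> u5
  u5 = 0 | 0 ⊢ deadlocked
Reachable graph of Q (6 states):
  v0 = (b.0 + 0 | 0) | a.a.0 ⊢ ··a··> v1, ··b··> v2
  v1 = (b.0 + 0 | 0) | a.0 ⊢ ··a··> v3, ··b··> v4
  v2 = 0 | a.a.0 ⊢ ··a··> v4
  v3 = (b.0 + 0 | 0) | 0 ⊢ ··b··> v5
  v4 = 0 | a.0 ⊢ ··a··> v5
  v5 = 0 | 0 ⊢ deadlocked
Trace ⟨abb⟩ through P, begin at {u0}:
  [1] a ⇒ {u1}
  [2] b ⇒ {u3, u4}
  [3] b ⇒ {u5}
  — P admits the full trace.
Trace ⟨abb⟩ through Q, begin at {v0}:
  [1] a ⇒ {v1}
  [2] b ⇒ {v4}
  [3] b ⇒ ∅ (Q stuck)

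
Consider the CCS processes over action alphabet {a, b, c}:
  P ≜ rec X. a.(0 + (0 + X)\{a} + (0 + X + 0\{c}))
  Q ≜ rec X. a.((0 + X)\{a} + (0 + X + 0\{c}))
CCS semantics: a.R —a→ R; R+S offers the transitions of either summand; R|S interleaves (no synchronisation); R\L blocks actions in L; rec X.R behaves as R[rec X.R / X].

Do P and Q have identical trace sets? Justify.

traces(P) = traces(Q)

P's transition system — 2 states:
  u0 = rec X. a.(0 + (0 + X)\{a} + (0 + X + 0\{c})) → ··a··> u1
  u1 = 0 + (0 + (rec X. a.(0 + (0 + X)\{a} + (0 + X + 0\{c}))))\{a} + (0 + (rec X. a.(0 + (0 + X)\{a} + (0 + X + 0\{c}))) + 0\{c}) → ··a··> u1
Q's transition system — 2 states:
  v0 = rec X. a.((0 + X)\{a} + (0 + X + 0\{c})) → ··a··> v1
  v1 = (0 + (rec X. a.((0 + X)\{a} + (0 + X + 0\{c}))))\{a} + (0 + (rec X. a.((0 + X)\{a} + (0 + X + 0\{c}))) + 0\{c}) → ··a··> v1
Coarsest stable partition (strong bisimilarity classes):
  B0 = {u0, u1, v0, v1}
u0 ∈ B0, v0 ∈ B0 → same block
Bisimilar ⇒ trace-equivalent.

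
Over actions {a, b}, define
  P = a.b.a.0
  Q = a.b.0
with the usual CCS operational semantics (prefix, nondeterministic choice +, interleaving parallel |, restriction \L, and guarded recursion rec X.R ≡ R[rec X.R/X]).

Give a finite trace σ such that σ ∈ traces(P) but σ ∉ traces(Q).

LTS(P): 4 reachable states
  m0 = a.b.a.0 → ··a··> m1
  m1 = b.a.0 → ··b··> m2
  m2 = a.0 → ··a··> m3
  m3 = 0 → stopped
LTS(Q): 3 reachable states
  n0 = a.b.0 → ··a··> n1
  n1 = b.0 → ··b··> n2
  n2 = 0 → stopped
Trace ⟨aba⟩ through P, begin at {m0}:
  [1] a ⇒ {m1}
  [2] b ⇒ {m2}
  [3] a ⇒ {m3}
  P completes σ.
Trace ⟨aba⟩ through Q, begin at {n0}:
  [1] a ⇒ {n1}
  [2] b ⇒ {n2}
  [3] a ⇒ no successor for Q

aba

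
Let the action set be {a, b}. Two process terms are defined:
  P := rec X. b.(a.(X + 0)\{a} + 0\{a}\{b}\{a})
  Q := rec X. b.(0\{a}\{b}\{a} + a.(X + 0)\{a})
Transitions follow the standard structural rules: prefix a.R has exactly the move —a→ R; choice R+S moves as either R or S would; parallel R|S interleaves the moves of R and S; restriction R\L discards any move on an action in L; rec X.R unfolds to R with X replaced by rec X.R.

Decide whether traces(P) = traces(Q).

YES

LTS(P): 4 reachable states
  u0 = rec X. b.(a.(X + 0)\{a} + 0\{a}\{b}\{a}) | -b-> u1
  u1 = a.((rec X. b.(a.(X + 0)\{a} + 0\{a}\{b}\{a})) + 0)\{a} + 0\{a}\{b}\{a} | -a-> u2
  u2 = ((rec X. b.(a.(X + 0)\{a} + 0\{a}\{b}\{a})) + 0)\{a} | -b-> u3
  u3 = (a.((rec X. b.(a.(X + 0)\{a} + 0\{a}\{b}\{a})) + 0)\{a} + 0\{a}\{b}\{a})\{a} | stopped
LTS(Q): 4 reachable states
  v0 = rec X. b.(0\{a}\{b}\{a} + a.(X + 0)\{a}) | -b-> v1
  v1 = 0\{a}\{b}\{a} + a.((rec X. b.(0\{a}\{b}\{a} + a.(X + 0)\{a})) + 0)\{a} | -a-> v2
  v2 = ((rec X. b.(0\{a}\{b}\{a} + a.(X + 0)\{a})) + 0)\{a} | -b-> v3
  v3 = (0\{a}\{b}\{a} + a.((rec X. b.(0\{a}\{b}\{a} + a.(X + 0)\{a})) + 0)\{a})\{a} | stopped
Partition-refinement fixed point:
  B0 = {u0, v0}
  B1 = {u1, v1}
  B2 = {u2, v2}
  B3 = {u3, v3}
u0 ∈ B0, v0 ∈ B0 → same block
Bisimilar ⇒ trace-equivalent.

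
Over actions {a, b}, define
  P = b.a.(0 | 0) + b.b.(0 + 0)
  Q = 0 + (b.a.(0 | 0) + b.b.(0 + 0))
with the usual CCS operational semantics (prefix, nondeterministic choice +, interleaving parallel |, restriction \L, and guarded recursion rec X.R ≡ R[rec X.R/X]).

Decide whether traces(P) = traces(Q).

LTS(P): 5 reachable states
  p0 = b.a.(0 | 0) + b.b.(0 + 0) | ··b··> p1, ··b··> p2
  p1 = a.(0 | 0) | ··a··> p3
  p2 = b.(0 + 0) | ··b··> p4
  p3 = 0 | 0 | ·
  p4 = 0 + 0 | ·
LTS(Q): 5 reachable states
  q0 = 0 + (b.a.(0 | 0) + b.b.(0 + 0)) | ··b··> q1, ··b··> q2
  q1 = a.(0 | 0) | ··a··> q3
  q2 = b.(0 + 0) | ··b··> q4
  q3 = 0 | 0 | ·
  q4 = 0 + 0 | ·
Coarsest stable partition (strong bisimilarity classes):
  B0 = {p0, q0}
  B1 = {p2, q2}
  B2 = {p3, p4, q3, q4}
  B3 = {p1, q1}
p0 ∈ B0, q0 ∈ B0 → same block
Bisimilar ⇒ trace-equivalent.

traces(P) = traces(Q)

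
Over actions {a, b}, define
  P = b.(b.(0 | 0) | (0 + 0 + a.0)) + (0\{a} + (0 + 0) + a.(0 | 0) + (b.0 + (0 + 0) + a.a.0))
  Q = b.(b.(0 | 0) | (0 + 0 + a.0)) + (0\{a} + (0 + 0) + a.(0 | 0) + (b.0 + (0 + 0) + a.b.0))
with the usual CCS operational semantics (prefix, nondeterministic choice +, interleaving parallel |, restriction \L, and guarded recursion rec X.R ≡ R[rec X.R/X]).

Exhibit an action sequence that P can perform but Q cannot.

Reachable graph of P (8 states):
  s0 = b.(b.(0 | 0) | (0 + 0 + a.0)) + (0\{a} + (0 + 0) + a.(0 | 0) + (b.0 + (0 + 0) + a.a.0)) has moves —a→ s1, —a→ s2, —b→ s3, —b→ s4
  s1 = 0 | 0 has moves stopped
  s2 = a.0 has moves —a→ s3
  s3 = 0 has moves stopped
  s4 = b.(0 | 0) | (0 + 0 + a.0) has moves —a→ s5, —b→ s6
  s5 = b.(0 | 0) | 0 has moves —b→ s7
  s6 = 0 | 0 | (0 + 0 + a.0) has moves —a→ s7
  s7 = 0 | 0 | 0 has moves stopped
Reachable graph of Q (8 states):
  t0 = b.(b.(0 | 0) | (0 + 0 + a.0)) + (0\{a} + (0 + 0) + a.(0 | 0) + (b.0 + (0 + 0) + a.b.0)) has moves —a→ t1, —a→ t2, —b→ t3, —b→ t4
  t1 = 0 | 0 has moves stopped
  t2 = b.0 has moves —b→ t3
  t3 = 0 has moves stopped
  t4 = b.(0 | 0) | (0 + 0 + a.0) has moves —a→ t5, —b→ t6
  t5 = b.(0 | 0) | 0 has moves —b→ t7
  t6 = 0 | 0 | (0 + 0 + a.0) has moves —a→ t7
  t7 = 0 | 0 | 0 has moves stopped
Trace ⟨aa⟩ through P, begin at {s0}:
  after a @ step 1: {s1, s2}
  after a @ step 2: {s3}
  ✓ P
Trace ⟨aa⟩ through Q, begin at {t0}:
  after a @ step 1: {t1, t2}
  after a @ step 2: ∅  — Q cannot continue

aa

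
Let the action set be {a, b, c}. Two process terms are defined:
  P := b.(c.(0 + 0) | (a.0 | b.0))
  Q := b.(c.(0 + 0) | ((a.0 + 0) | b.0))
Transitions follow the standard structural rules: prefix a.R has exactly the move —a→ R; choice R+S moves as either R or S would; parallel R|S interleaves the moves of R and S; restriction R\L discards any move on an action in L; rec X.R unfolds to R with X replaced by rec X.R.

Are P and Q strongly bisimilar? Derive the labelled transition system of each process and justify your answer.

bisimilar

P's transition system — 9 states:
  p0 = b.(c.(0 + 0) | (a.0 | b.0)) :: -b-> p1
  p1 = c.(0 + 0) | (a.0 | b.0) :: -a-> p2, -b-> p3, -c-> p4
  p2 = c.(0 + 0) | (0 | b.0) :: -b-> p5, -c-> p6
  p3 = c.(0 + 0) | (a.0 | 0) :: -a-> p5, -c-> p7
  p4 = (0 + 0) | (a.0 | b.0) :: -a-> p6, -b-> p7
  p5 = c.(0 + 0) | (0 | 0) :: -c-> p8
  p6 = (0 + 0) | (0 | b.0) :: -b-> p8
  p7 = (0 + 0) | (a.0 | 0) :: -a-> p8
  p8 = (0 + 0) | (0 | 0) :: stopped
Q's transition system — 9 states:
  q0 = b.(c.(0 + 0) | ((a.0 + 0) | b.0)) :: -b-> q1
  q1 = c.(0 + 0) | ((a.0 + 0) | b.0) :: -a-> q2, -b-> q3, -c-> q4
  q2 = c.(0 + 0) | (0 | b.0) :: -b-> q5, -c-> q6
  q3 = c.(0 + 0) | ((a.0 + 0) | 0) :: -a-> q5, -c-> q7
  q4 = (0 + 0) | ((a.0 + 0) | b.0) :: -a-> q6, -b-> q7
  q5 = c.(0 + 0) | (0 | 0) :: -c-> q8
  q6 = (0 + 0) | (0 | b.0) :: -b-> q8
  q7 = (0 + 0) | ((a.0 + 0) | 0) :: -a-> q8
  q8 = (0 + 0) | (0 | 0) :: stopped
Coarsest stable partition (strong bisimilarity classes):
  B0 = {p0, q0}
  B1 = {p1, q1}
  B2 = {p2, q2}
  B3 = {p5, q5}
  B4 = {p8, q8}
  B5 = {p6, q6}
  B6 = {p3, q3}
  B7 = {p7, q7}
  B8 = {p4, q4}
p0 ∈ B0, q0 ∈ B0 → same block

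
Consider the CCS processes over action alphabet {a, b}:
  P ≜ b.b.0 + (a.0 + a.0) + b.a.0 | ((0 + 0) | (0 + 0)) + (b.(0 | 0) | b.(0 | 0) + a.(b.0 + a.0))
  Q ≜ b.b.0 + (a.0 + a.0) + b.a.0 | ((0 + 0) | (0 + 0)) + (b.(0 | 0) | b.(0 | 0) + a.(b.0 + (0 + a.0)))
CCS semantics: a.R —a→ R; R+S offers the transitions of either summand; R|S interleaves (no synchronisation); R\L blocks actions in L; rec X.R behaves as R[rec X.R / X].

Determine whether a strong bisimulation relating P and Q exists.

P ~ Q

Reachable graph of P (9 states):
  u0 = b.b.0 + (a.0 + a.0) + b.a.0 | ((0 + 0) | (0 + 0)) + (b.(0 | 0) | b.(0 | 0) + a.(b.0 + a.0)) ⊢ =a=> u1, =a=> u2, =b=> u3, =b=> u4, =b=> u5, =b=> u6
  u1 = 0 ⊢ ∅
  u2 = b.0 + a.0 ⊢ =a=> u1, =b=> u1
  u3 = 0 | 0 | b.(0 | 0) ⊢ =b=> u7
  u4 = a.0 | ((0 + 0) | (0 + 0)) ⊢ =a=> u8
  u5 = b.(0 | 0) | (0 | 0) ⊢ =b=> u7
  u6 = b.0 ⊢ =b=> u1
  u7 = 0 | 0 | (0 | 0) ⊢ ∅
  u8 = 0 | ((0 + 0) | (0 + 0)) ⊢ ∅
Reachable graph of Q (9 states):
  v0 = b.b.0 + (a.0 + a.0) + b.a.0 | ((0 + 0) | (0 + 0)) + (b.(0 | 0) | b.(0 | 0) + a.(b.0 + (0 + a.0))) ⊢ =a=> v1, =a=> v2, =b=> v3, =b=> v4, =b=> v5, =b=> v6
  v1 = 0 ⊢ ∅
  v2 = b.0 + (0 + a.0) ⊢ =a=> v1, =b=> v1
  v3 = 0 | 0 | b.(0 | 0) ⊢ =b=> v7
  v4 = a.0 | ((0 + 0) | (0 + 0)) ⊢ =a=> v8
  v5 = b.(0 | 0) | (0 | 0) ⊢ =b=> v7
  v6 = b.0 ⊢ =b=> v1
  v7 = 0 | 0 | (0 | 0) ⊢ ∅
  v8 = 0 | ((0 + 0) | (0 + 0)) ⊢ ∅
Coarsest stable partition (strong bisimilarity classes):
  B0 = {u0, v0}
  B1 = {u4, v4}
  B2 = {u1, u7, u8, v1, v7, v8}
  B3 = {u2, v2}
  B4 = {u3, u5, u6, v3, v5, v6}
u0 ∈ B0, v0 ∈ B0 → same block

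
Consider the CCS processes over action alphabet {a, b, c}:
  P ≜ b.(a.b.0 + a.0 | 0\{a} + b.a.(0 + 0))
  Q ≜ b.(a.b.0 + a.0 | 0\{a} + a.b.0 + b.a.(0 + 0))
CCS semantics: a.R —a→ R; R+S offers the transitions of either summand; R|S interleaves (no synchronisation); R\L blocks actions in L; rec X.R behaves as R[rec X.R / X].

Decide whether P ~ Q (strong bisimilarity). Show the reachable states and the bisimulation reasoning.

P ~ Q

LTS(P): 7 reachable states
  p0 = b.(a.b.0 + a.0 | 0\{a} + b.a.(0 + 0)) :: --b--▸ p1
  p1 = a.b.0 + a.0 | 0\{a} + b.a.(0 + 0) :: --a--▸ p2, --a--▸ p3, --b--▸ p4
  p2 = 0 | 0\{a} :: ·
  p3 = b.0 :: --b--▸ p5
  p4 = a.(0 + 0) :: --a--▸ p6
  p5 = 0 :: ·
  p6 = 0 + 0 :: ·
LTS(Q): 7 reachable states
  q0 = b.(a.b.0 + a.0 | 0\{a} + a.b.0 + b.a.(0 + 0)) :: --b--▸ q1
  q1 = a.b.0 + a.0 | 0\{a} + a.b.0 + b.a.(0 + 0) :: --a--▸ q2, --a--▸ q3, --b--▸ q4
  q2 = 0 | 0\{a} :: ·
  q3 = b.0 :: --b--▸ q5
  q4 = a.(0 + 0) :: --a--▸ q6
  q5 = 0 :: ·
  q6 = 0 + 0 :: ·
Coarsest stable partition (strong bisimilarity classes):
  B0 = {p0, q0}
  B1 = {p1, q1}
  B2 = {p3, q3}
  B3 = {p2, p5, p6, q2, q5, q6}
  B4 = {p4, q4}
p0 ∈ B0, q0 ∈ B0 → same block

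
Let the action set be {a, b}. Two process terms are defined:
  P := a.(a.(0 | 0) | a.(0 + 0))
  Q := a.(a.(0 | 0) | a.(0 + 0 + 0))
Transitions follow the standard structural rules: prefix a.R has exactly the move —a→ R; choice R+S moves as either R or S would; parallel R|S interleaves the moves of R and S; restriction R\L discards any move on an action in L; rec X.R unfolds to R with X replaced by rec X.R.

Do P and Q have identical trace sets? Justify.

traces(P) = traces(Q)

Reachable graph of P (5 states):
  u0 = a.(a.(0 | 0) | a.(0 + 0)) → --a--▸ u1
  u1 = a.(0 | 0) | a.(0 + 0) → --a--▸ u2, --a--▸ u3
  u2 = 0 | 0 | a.(0 + 0) → --a--▸ u4
  u3 = a.(0 | 0) | (0 + 0) → --a--▸ u4
  u4 = 0 | 0 | (0 + 0) → deadlocked
Reachable graph of Q (5 states):
  v0 = a.(a.(0 | 0) | a.(0 + 0 + 0)) → --a--▸ v1
  v1 = a.(0 | 0) | a.(0 + 0 + 0) → --a--▸ v2, --a--▸ v3
  v2 = 0 | 0 | a.(0 + 0 + 0) → --a--▸ v4
  v3 = a.(0 | 0) | (0 + 0 + 0) → --a--▸ v4
  v4 = 0 | 0 | (0 + 0 + 0) → deadlocked
Coarsest stable partition (strong bisimilarity classes):
  B0 = {u0, v0}
  B1 = {u1, v1}
  B2 = {u2, u3, v2, v3}
  B3 = {u4, v4}
u0 ∈ B0, v0 ∈ B0 → same block
Bisimilar ⇒ trace-equivalent.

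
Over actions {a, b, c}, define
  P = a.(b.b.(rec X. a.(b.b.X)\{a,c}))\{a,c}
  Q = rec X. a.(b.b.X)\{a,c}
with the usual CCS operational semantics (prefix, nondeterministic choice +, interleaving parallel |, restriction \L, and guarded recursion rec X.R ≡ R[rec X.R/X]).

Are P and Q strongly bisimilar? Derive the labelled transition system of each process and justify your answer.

P ~ Q

P's transition system — 4 states:
  m0 = a.(b.b.(rec X. a.(b.b.X)\{a,c}))\{a,c} :: -a-> m1
  m1 = (b.b.(rec X. a.(b.b.X)\{a,c}))\{a,c} :: -b-> m2
  m2 = (b.(rec X. a.(b.b.X)\{a,c}))\{a,c} :: -b-> m3
  m3 = (rec X. a.(b.b.X)\{a,c})\{a,c} :: (no moves)
Q's transition system — 4 states:
  n0 = rec X. a.(b.b.X)\{a,c} :: -a-> n1
  n1 = (b.b.(rec X. a.(b.b.X)\{a,c}))\{a,c} :: -b-> n2
  n2 = (b.(rec X. a.(b.b.X)\{a,c}))\{a,c} :: -b-> n3
  n3 = (rec X. a.(b.b.X)\{a,c})\{a,c} :: (no moves)
Partition-refinement fixed point:
  B0 = {m0, n0}
  B1 = {m1, n1}
  B2 = {m2, n2}
  B3 = {m3, n3}
m0 ∈ B0, n0 ∈ B0 → same block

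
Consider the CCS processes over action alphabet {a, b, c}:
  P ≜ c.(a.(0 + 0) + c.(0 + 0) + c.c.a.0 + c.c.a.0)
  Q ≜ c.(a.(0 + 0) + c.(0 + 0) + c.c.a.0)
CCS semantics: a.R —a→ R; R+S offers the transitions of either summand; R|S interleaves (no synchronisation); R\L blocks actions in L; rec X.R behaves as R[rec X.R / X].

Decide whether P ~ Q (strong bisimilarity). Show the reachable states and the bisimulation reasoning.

bisimilar

LTS(P): 6 reachable states
  s0 = c.(a.(0 + 0) + c.(0 + 0) + c.c.a.0 + c.c.a.0) | ··c··> s1
  s1 = a.(0 + 0) + c.(0 + 0) + c.c.a.0 + c.c.a.0 | ··a··> s2, ··c··> s2, ··c··> s3
  s2 = 0 + 0 | ∅
  s3 = c.a.0 | ··c··> s4
  s4 = a.0 | ··a··> s5
  s5 = 0 | ∅
LTS(Q): 6 reachable states
  t0 = c.(a.(0 + 0) + c.(0 + 0) + c.c.a.0) | ··c··> t1
  t1 = a.(0 + 0) + c.(0 + 0) + c.c.a.0 | ··a··> t2, ··c··> t2, ··c··> t3
  t2 = 0 + 0 | ∅
  t3 = c.a.0 | ··c··> t4
  t4 = a.0 | ··a··> t5
  t5 = 0 | ∅
Partition-refinement fixed point:
  B0 = {s0, t0}
  B1 = {s1, t1}
  B2 = {s2, s5, t2, t5}
  B3 = {s3, t3}
  B4 = {s4, t4}
s0 ∈ B0, t0 ∈ B0 → same block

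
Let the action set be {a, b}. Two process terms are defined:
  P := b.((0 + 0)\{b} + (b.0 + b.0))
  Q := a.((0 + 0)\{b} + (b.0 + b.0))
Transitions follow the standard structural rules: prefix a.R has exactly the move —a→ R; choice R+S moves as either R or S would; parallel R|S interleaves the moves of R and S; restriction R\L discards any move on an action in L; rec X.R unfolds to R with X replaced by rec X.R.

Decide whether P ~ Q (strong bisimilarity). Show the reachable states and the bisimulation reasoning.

Reachable graph of P (3 states):
  u0 = b.((0 + 0)\{b} + (b.0 + b.0)) :: ··b··> u1
  u1 = (0 + 0)\{b} + (b.0 + b.0) :: ··b··> u2
  u2 = 0 :: stopped
Reachable graph of Q (3 states):
  v0 = a.((0 + 0)\{b} + (b.0 + b.0)) :: ··a··> v1
  v1 = (0 + 0)\{b} + (b.0 + b.0) :: ··b··> v2
  v2 = 0 :: stopped
Coarsest stable partition (strong bisimilarity classes):
  B0 = {u0}
  B1 = {u1, v1}
  B2 = {u2, v2}
  B3 = {v0}
u0 ∈ B0, v0 ∈ B3 → different blocks

P ≁ Q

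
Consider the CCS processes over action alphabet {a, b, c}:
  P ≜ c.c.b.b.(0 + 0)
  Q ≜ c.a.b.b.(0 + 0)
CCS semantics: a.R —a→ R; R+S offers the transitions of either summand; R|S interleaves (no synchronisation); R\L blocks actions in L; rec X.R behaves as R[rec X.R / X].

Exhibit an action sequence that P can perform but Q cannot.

P's transition system — 5 states:
  s0 = c.c.b.b.(0 + 0) has moves --c--▸ s1
  s1 = c.b.b.(0 + 0) has moves --c--▸ s2
  s2 = b.b.(0 + 0) has moves --b--▸ s3
  s3 = b.(0 + 0) has moves --b--▸ s4
  s4 = 0 + 0 has moves stopped
Q's transition system — 5 states:
  t0 = c.a.b.b.(0 + 0) has moves --c--▸ t1
  t1 = a.b.b.(0 + 0) has moves --a--▸ t2
  t2 = b.b.(0 + 0) has moves --b--▸ t3
  t3 = b.(0 + 0) has moves --b--▸ t4
  t4 = 0 + 0 has moves stopped
Run σ = ⟨cc⟩ on P: start {s0}
  [1] c ⇒ {s1}
  [2] c ⇒ {s2}
  — P admits the full trace.
Run σ = ⟨cc⟩ on Q: start {t0}
  [1] c ⇒ {t1}
  [2] c ⇒ ∅  — Q cannot continue

cc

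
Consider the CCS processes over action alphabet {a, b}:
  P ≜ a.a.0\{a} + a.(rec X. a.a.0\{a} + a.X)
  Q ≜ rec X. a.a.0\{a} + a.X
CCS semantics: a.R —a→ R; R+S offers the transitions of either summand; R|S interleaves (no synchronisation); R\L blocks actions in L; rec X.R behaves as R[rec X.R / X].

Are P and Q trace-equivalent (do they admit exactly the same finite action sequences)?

P's transition system — 4 states:
  s0 = a.a.0\{a} + a.(rec X. a.a.0\{a} + a.X) | —a→ s1, —a→ s2
  s1 = a.0\{a} | —a→ s3
  s2 = rec X. a.a.0\{a} + a.X | —a→ s1, —a→ s2
  s3 = 0\{a} | ∅
Q's transition system — 3 states:
  t0 = rec X. a.a.0\{a} + a.X | —a→ t0, —a→ t1
  t1 = a.0\{a} | —a→ t2
  t2 = 0\{a} | ∅
Coarsest stable partition (strong bisimilarity classes):
  B0 = {s0, s2, t0}
  B1 = {s1, t1}
  B2 = {s3, t2}
s0 ∈ B0, t0 ∈ B0 → same block
Bisimilar ⇒ trace-equivalent.

trace-equivalent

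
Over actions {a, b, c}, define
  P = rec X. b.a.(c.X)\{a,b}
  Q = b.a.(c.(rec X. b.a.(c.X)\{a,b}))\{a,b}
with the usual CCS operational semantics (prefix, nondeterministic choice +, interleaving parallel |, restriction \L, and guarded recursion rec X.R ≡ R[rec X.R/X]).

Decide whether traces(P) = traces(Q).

P's transition system — 4 states:
  s0 = rec X. b.a.(c.X)\{a,b} :: —b→ s1
  s1 = a.(c.(rec X. b.a.(c.X)\{a,b}))\{a,b} :: —a→ s2
  s2 = (c.(rec X. b.a.(c.X)\{a,b}))\{a,b} :: —c→ s3
  s3 = (rec X. b.a.(c.X)\{a,b})\{a,b} :: stopped
Q's transition system — 4 states:
  t0 = b.a.(c.(rec X. b.a.(c.X)\{a,b}))\{a,b} :: —b→ t1
  t1 = a.(c.(rec X. b.a.(c.X)\{a,b}))\{a,b} :: —a→ t2
  t2 = (c.(rec X. b.a.(c.X)\{a,b}))\{a,b} :: —c→ t3
  t3 = (rec X. b.a.(c.X)\{a,b})\{a,b} :: stopped
Partition-refinement fixed point:
  B0 = {s0, t0}
  B1 = {s1, t1}
  B2 = {s2, t2}
  B3 = {s3, t3}
s0 ∈ B0, t0 ∈ B0 → same block
Bisimilar ⇒ trace-equivalent.

YES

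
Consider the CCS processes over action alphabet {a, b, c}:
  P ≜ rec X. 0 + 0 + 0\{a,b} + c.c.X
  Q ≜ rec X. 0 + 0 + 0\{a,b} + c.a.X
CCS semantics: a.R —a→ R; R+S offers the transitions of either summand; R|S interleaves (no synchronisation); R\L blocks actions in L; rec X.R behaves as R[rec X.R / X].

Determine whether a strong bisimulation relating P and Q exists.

LTS(P): 2 reachable states
  m0 = rec X. 0 + 0 + 0\{a,b} + c.c.X → =c=> m1
  m1 = c.(rec X. 0 + 0 + 0\{a,b} + c.c.X) → =c=> m0
LTS(Q): 2 reachable states
  n0 = rec X. 0 + 0 + 0\{a,b} + c.a.X → =c=> n1
  n1 = a.(rec X. 0 + 0 + 0\{a,b} + c.a.X) → =a=> n0
Coarsest stable partition (strong bisimilarity classes):
  B0 = {m0, m1}
  B1 = {n0}
  B2 = {n1}
m0 ∈ B0, n0 ∈ B1 → different blocks

P ≁ Q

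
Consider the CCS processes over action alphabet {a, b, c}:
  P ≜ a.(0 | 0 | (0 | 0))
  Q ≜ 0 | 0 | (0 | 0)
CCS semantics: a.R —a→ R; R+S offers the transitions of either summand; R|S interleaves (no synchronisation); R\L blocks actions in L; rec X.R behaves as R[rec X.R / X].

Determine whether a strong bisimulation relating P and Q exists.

NO

LTS(P): 2 reachable states
  u0 = a.(0 | 0 | (0 | 0)) :: --a--▸ u1
  u1 = 0 | 0 | (0 | 0) :: ·
LTS(Q): 1 reachable states
  v0 = 0 | 0 | (0 | 0) :: ·
Coarsest stable partition (strong bisimilarity classes):
  B0 = {u0}
  B1 = {u1, v0}
u0 ∈ B0, v0 ∈ B1 → different blocks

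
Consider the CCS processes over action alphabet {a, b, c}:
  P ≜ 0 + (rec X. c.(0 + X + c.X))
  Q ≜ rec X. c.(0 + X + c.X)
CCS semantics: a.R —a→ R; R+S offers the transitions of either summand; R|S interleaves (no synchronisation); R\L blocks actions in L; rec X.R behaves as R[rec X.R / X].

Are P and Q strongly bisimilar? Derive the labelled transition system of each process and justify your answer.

bisimilar

P's transition system — 3 states:
  p0 = 0 + (rec X. c.(0 + X + c.X)) has moves --c--▸ p1
  p1 = 0 + (rec X. c.(0 + X + c.X)) + c.(rec X. c.(0 + X + c.X)) has moves --c--▸ p1, --c--▸ p2
  p2 = rec X. c.(0 + X + c.X) has moves --c--▸ p1
Q's transition system — 2 states:
  q0 = rec X. c.(0 + X + c.X) has moves --c--▸ q1
  q1 = 0 + (rec X. c.(0 + X + c.X)) + c.(rec X. c.(0 + X + c.X)) has moves --c--▸ q0, --c--▸ q1
Partition-refinement fixed point:
  B0 = {p0, p1, p2, q0, q1}
p0 ∈ B0, q0 ∈ B0 → same block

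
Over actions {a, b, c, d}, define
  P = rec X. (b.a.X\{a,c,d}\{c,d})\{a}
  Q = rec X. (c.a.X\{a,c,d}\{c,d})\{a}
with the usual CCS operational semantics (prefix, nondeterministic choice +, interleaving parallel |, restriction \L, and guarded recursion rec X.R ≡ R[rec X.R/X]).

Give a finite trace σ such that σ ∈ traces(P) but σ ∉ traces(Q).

Reachable graph of P (2 states):
  u0 = rec X. (b.a.X\{a,c,d}\{c,d})\{a} ⊢ -b-> u1
  u1 = (a.(rec X. (b.a.X\{a,c,d}\{c,d})\{a})\{a,c,d}\{c,d})\{a} ⊢ (no moves)
Reachable graph of Q (2 states):
  v0 = rec X. (c.a.X\{a,c,d}\{c,d})\{a} ⊢ -c-> v1
  v1 = (a.(rec X. (c.a.X\{a,c,d}\{c,d})\{a})\{a,c,d}\{c,d})\{a} ⊢ (no moves)
Trace ⟨b⟩ through P, begin at {u0}:
  step 1 (b): {u1}
  — P admits the full trace.
Trace ⟨b⟩ through Q, begin at {v0}:
  step 1 (b): ∅ (Q stuck)

b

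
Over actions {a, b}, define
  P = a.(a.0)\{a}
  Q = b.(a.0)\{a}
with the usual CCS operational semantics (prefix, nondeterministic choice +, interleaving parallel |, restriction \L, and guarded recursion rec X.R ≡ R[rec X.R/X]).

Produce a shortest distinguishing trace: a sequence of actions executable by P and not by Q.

a

Reachable graph of P (2 states):
  m0 = a.(a.0)\{a} ⊢ -a-> m1
  m1 = (a.0)\{a} ⊢ ∅
Reachable graph of Q (2 states):
  n0 = b.(a.0)\{a} ⊢ -b-> n1
  n1 = (a.0)\{a} ⊢ ∅
Trace ⟨a⟩ through P, begin at {m0}:
  step 1 (a): {m1}
  — P admits the full trace.
Trace ⟨a⟩ through Q, begin at {n0}:
  step 1 (a): ∅ (Q stuck)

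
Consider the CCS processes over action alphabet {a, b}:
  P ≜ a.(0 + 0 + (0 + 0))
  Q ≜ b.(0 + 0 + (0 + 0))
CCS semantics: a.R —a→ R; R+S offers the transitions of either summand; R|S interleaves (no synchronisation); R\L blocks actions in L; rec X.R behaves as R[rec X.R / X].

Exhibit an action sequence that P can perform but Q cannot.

Reachable graph of P (2 states):
  s0 = a.(0 + 0 + (0 + 0)) has moves -a-> s1
  s1 = 0 + 0 + (0 + 0) has moves ∅
Reachable graph of Q (2 states):
  t0 = b.(0 + 0 + (0 + 0)) has moves -b-> t1
  t1 = 0 + 0 + (0 + 0) has moves ∅
Run σ = ⟨a⟩ on P: start {s0}
  after a @ step 1: {s1}
  ✓ P
Run σ = ⟨a⟩ on Q: start {t0}
  after a @ step 1: ∅ (Q stuck)

a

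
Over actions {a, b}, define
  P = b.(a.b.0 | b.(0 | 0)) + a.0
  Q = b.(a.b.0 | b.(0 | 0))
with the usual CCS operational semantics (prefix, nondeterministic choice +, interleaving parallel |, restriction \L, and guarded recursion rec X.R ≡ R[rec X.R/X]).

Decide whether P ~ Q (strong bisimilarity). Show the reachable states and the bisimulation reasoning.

P ≁ Q

LTS(P): 8 reachable states
  p0 = b.(a.b.0 | b.(0 | 0)) + a.0 has moves ··a··> p1, ··b··> p2
  p1 = 0 has moves ·
  p2 = a.b.0 | b.(0 | 0) has moves ··a··> p3, ··b··> p4
  p3 = b.0 | b.(0 | 0) has moves ··b··> p5, ··b··> p6
  p4 = a.b.0 | (0 | 0) has moves ··a··> p6
  p5 = 0 | b.(0 | 0) has moves ··b··> p7
  p6 = b.0 | (0 | 0) has moves ··b··> p7
  p7 = 0 | (0 | 0) has moves ·
LTS(Q): 7 reachable states
  q0 = b.(a.b.0 | b.(0 | 0)) has moves ··b··> q1
  q1 = a.b.0 | b.(0 | 0) has moves ··a··> q2, ··b··> q3
  q2 = b.0 | b.(0 | 0) has moves ··b··> q4, ··b··> q5
  q3 = a.b.0 | (0 | 0) has moves ··a··> q5
  q4 = 0 | b.(0 | 0) has moves ··b··> q6
  q5 = b.0 | (0 | 0) has moves ··b··> q6
  q6 = 0 | (0 | 0) has moves ·
Coarsest stable partition (strong bisimilarity classes):
  B0 = {p0}
  B1 = {p1, p7, q6}
  B2 = {p2, q1}
  B3 = {p3, q2}
  B4 = {p5, p6, q4, q5}
  B5 = {p4, q3}
  B6 = {q0}
p0 ∈ B0, q0 ∈ B6 → different blocks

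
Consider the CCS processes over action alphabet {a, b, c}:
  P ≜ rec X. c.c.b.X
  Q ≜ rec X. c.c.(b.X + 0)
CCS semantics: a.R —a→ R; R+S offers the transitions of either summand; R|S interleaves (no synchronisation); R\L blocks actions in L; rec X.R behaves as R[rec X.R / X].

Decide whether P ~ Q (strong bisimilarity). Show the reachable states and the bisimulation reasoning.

P's transition system — 3 states:
  s0 = rec X. c.c.b.X | --c--▸ s1
  s1 = c.b.(rec X. c.c.b.X) | --c--▸ s2
  s2 = b.(rec X. c.c.b.X) | --b--▸ s0
Q's transition system — 3 states:
  t0 = rec X. c.c.(b.X + 0) | --c--▸ t1
  t1 = c.(b.(rec X. c.c.(b.X + 0)) + 0) | --c--▸ t2
  t2 = b.(rec X. c.c.(b.X + 0)) + 0 | --b--▸ t0
Bisimilarity quotient blocks:
  B0 = {s0, t0}
  B1 = {s1, t1}
  B2 = {s2, t2}
s0 ∈ B0, t0 ∈ B0 → same block

P ~ Q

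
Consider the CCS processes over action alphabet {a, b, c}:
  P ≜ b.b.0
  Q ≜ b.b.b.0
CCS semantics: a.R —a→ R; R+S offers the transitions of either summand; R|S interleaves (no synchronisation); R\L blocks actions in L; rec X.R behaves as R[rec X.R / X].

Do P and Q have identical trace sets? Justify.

P's transition system — 3 states:
  s0 = b.b.0 has moves --b--▸ s1
  s1 = b.0 has moves --b--▸ s2
  s2 = 0 has moves (no moves)
Q's transition system — 4 states:
  t0 = b.b.b.0 has moves --b--▸ t1
  t1 = b.b.0 has moves --b--▸ t2
  t2 = b.0 has moves --b--▸ t3
  t3 = 0 has moves (no moves)
Trace ⟨bbb⟩ through Q, begin at {t0}:
  [1] b ⇒ {t1}
  [2] b ⇒ {t2}
  [3] b ⇒ {t3}
  ✓ Q
Trace ⟨bbb⟩ through P, begin at {s0}:
  [1] b ⇒ {s1}
  [2] b ⇒ {s2}
  [3] b ⇒ ∅  — P cannot continue

traces(P) ≠ traces(Q) — witness ⟨bbb⟩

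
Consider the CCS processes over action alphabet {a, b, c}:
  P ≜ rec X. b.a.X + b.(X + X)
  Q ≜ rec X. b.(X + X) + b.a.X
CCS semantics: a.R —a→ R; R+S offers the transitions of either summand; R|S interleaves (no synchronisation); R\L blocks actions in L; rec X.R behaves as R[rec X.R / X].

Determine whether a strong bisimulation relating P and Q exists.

P's transition system — 3 states:
  m0 = rec X. b.a.X + b.(X + X) ⊢ =b=> m1, =b=> m2
  m1 = (rec X. b.a.X + b.(X + X)) + (rec X. b.a.X + b.(X + X)) ⊢ =b=> m1, =b=> m2
  m2 = a.(rec X. b.a.X + b.(X + X)) ⊢ =a=> m0
Q's transition system — 3 states:
  n0 = rec X. b.(X + X) + b.a.X ⊢ =b=> n1, =b=> n2
  n1 = (rec X. b.(X + X) + b.a.X) + (rec X. b.(X + X) + b.a.X) ⊢ =b=> n1, =b=> n2
  n2 = a.(rec X. b.(X + X) + b.a.X) ⊢ =a=> n0
Partition-refinement fixed point:
  B0 = {m0, m1, n0, n1}
  B1 = {m2, n2}
m0 ∈ B0, n0 ∈ B0 → same block

YES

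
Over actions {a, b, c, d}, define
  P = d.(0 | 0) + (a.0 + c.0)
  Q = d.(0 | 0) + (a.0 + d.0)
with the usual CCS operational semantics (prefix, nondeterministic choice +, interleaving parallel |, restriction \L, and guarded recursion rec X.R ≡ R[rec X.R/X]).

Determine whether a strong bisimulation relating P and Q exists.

LTS(P): 3 reachable states
  m0 = d.(0 | 0) + (a.0 + c.0) → --a--▸ m1, --c--▸ m1, --d--▸ m2
  m1 = 0 → deadlocked
  m2 = 0 | 0 → deadlocked
LTS(Q): 3 reachable states
  n0 = d.(0 | 0) + (a.0 + d.0) → --a--▸ n1, --d--▸ n1, --d--▸ n2
  n1 = 0 → deadlocked
  n2 = 0 | 0 → deadlocked
Coarsest stable partition (strong bisimilarity classes):
  B0 = {m0}
  B1 = {m1, m2, n1, n2}
  B2 = {n0}
m0 ∈ B0, n0 ∈ B2 → different blocks

NO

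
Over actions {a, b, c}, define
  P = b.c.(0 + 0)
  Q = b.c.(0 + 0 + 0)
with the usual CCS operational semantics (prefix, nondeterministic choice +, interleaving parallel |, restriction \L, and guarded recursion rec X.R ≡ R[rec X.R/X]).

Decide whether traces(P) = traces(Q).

LTS(P): 3 reachable states
  s0 = b.c.(0 + 0) | ··b··> s1
  s1 = c.(0 + 0) | ··c··> s2
  s2 = 0 + 0 | stopped
LTS(Q): 3 reachable states
  t0 = b.c.(0 + 0 + 0) | ··b··> t1
  t1 = c.(0 + 0 + 0) | ··c··> t2
  t2 = 0 + 0 + 0 | stopped
Coarsest stable partition (strong bisimilarity classes):
  B0 = {s0, t0}
  B1 = {s1, t1}
  B2 = {s2, t2}
s0 ∈ B0, t0 ∈ B0 → same block
Bisimilar ⇒ trace-equivalent.

YES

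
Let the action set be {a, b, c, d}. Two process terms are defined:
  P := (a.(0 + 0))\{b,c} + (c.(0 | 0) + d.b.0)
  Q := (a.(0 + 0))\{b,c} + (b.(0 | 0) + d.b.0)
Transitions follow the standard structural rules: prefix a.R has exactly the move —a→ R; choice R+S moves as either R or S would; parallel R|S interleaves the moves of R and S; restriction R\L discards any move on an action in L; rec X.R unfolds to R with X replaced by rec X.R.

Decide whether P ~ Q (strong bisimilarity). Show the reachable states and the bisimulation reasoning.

not bisimilar

Reachable graph of P (5 states):
  p0 = (a.(0 + 0))\{b,c} + (c.(0 | 0) + d.b.0) ⊢ =a=> p1, =c=> p2, =d=> p3
  p1 = (0 + 0)\{b,c} ⊢ deadlocked
  p2 = 0 | 0 ⊢ deadlocked
  p3 = b.0 ⊢ =b=> p4
  p4 = 0 ⊢ deadlocked
Reachable graph of Q (5 states):
  q0 = (a.(0 + 0))\{b,c} + (b.(0 | 0) + d.b.0) ⊢ =a=> q1, =b=> q2, =d=> q3
  q1 = (0 + 0)\{b,c} ⊢ deadlocked
  q2 = 0 | 0 ⊢ deadlocked
  q3 = b.0 ⊢ =b=> q4
  q4 = 0 ⊢ deadlocked
Partition-refinement fixed point:
  B0 = {p0}
  B1 = {p1, p2, p4, q1, q2, q4}
  B2 = {p3, q3}
  B3 = {q0}
p0 ∈ B0, q0 ∈ B3 → different blocks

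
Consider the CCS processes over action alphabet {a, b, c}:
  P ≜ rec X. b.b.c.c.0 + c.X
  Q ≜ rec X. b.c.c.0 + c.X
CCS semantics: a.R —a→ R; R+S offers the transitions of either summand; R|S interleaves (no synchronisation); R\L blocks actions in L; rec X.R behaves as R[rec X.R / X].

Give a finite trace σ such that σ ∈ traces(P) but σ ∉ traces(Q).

bb

P's transition system — 5 states:
  m0 = rec X. b.b.c.c.0 + c.X | ··b··> m1, ··c··> m0
  m1 = b.c.c.0 | ··b··> m2
  m2 = c.c.0 | ··c··> m3
  m3 = c.0 | ··c··> m4
  m4 = 0 | stopped
Q's transition system — 4 states:
  n0 = rec X. b.c.c.0 + c.X | ··b··> n1, ··c··> n0
  n1 = c.c.0 | ··c··> n2
  n2 = c.0 | ··c··> n3
  n3 = 0 | stopped
Executing bb from P (initial set {m0}):
  after b @ step 1: {m1}
  after b @ step 2: {m2}
  ✓ P
Executing bb from Q (initial set {n0}):
  after b @ step 1: {n1}
  after b @ step 2: no successor for Q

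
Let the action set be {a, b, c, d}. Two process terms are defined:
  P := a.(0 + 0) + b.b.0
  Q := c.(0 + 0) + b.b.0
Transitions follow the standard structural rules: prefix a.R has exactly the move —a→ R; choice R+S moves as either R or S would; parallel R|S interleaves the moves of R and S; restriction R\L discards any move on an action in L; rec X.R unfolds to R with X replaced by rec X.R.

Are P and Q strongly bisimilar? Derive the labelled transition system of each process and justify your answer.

not bisimilar

LTS(P): 4 reachable states
  p0 = a.(0 + 0) + b.b.0 has moves --a--▸ p1, --b--▸ p2
  p1 = 0 + 0 has moves (no moves)
  p2 = b.0 has moves --b--▸ p3
  p3 = 0 has moves (no moves)
LTS(Q): 4 reachable states
  q0 = c.(0 + 0) + b.b.0 has moves --b--▸ q1, --c--▸ q2
  q1 = b.0 has moves --b--▸ q3
  q2 = 0 + 0 has moves (no moves)
  q3 = 0 has moves (no moves)
Coarsest stable partition (strong bisimilarity classes):
  B0 = {p0}
  B1 = {p1, p3, q2, q3}
  B2 = {p2, q1}
  B3 = {q0}
p0 ∈ B0, q0 ∈ B3 → different blocks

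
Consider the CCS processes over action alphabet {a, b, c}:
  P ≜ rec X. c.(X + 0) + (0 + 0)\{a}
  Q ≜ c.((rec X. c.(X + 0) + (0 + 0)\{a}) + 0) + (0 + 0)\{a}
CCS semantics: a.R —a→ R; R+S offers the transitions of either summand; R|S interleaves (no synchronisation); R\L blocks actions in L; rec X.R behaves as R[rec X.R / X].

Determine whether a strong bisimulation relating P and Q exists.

YES

P's transition system — 2 states:
  p0 = rec X. c.(X + 0) + (0 + 0)\{a} has moves ··c··> p1
  p1 = (rec X. c.(X + 0) + (0 + 0)\{a}) + 0 has moves ··c··> p1
Q's transition system — 2 states:
  q0 = c.((rec X. c.(X + 0) + (0 + 0)\{a}) + 0) + (0 + 0)\{a} has moves ··c··> q1
  q1 = (rec X. c.(X + 0) + (0 + 0)\{a}) + 0 has moves ··c··> q1
Partition-refinement fixed point:
  B0 = {p0, p1, q0, q1}
p0 ∈ B0, q0 ∈ B0 → same block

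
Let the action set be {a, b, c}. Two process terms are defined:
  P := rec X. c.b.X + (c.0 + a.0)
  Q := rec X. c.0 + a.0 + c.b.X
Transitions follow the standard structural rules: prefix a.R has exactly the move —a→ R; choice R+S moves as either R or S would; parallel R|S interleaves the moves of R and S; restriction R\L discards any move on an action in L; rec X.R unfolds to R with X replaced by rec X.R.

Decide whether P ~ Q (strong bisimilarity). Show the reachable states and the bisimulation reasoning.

bisimilar

Reachable graph of P (3 states):
  p0 = rec X. c.b.X + (c.0 + a.0) → -a-> p1, -c-> p1, -c-> p2
  p1 = 0 → ∅
  p2 = b.(rec X. c.b.X + (c.0 + a.0)) → -b-> p0
Reachable graph of Q (3 states):
  q0 = rec X. c.0 + a.0 + c.b.X → -a-> q1, -c-> q1, -c-> q2
  q1 = 0 → ∅
  q2 = b.(rec X. c.0 + a.0 + c.b.X) → -b-> q0
Coarsest stable partition (strong bisimilarity classes):
  B0 = {p0, q0}
  B1 = {p1, q1}
  B2 = {p2, q2}
p0 ∈ B0, q0 ∈ B0 → same block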